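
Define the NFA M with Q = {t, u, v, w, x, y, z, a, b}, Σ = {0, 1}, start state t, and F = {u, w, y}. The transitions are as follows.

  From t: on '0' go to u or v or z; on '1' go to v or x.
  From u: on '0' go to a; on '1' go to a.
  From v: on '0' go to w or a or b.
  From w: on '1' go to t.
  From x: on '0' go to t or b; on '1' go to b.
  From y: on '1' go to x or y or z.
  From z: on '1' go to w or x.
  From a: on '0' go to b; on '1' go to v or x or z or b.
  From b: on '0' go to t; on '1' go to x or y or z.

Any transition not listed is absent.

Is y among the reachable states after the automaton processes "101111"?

Yes

Start in {t}.
Read '1': t→{v, x}; now {v, x}.
Read '0': v→{w, a, b}, x→{t, b}; now {t, w, a, b}.
Read '1': t→{v, x}, w→{t}, a→{v, x, z, b}, b→{x, y, z}; now {t, v, x, y, z, b}.
Read '1': t→{v, x}, v→∅, x→{b}, y→{x, y, z}, z→{w, x}, b→{x, y, z}; now {v, w, x, y, z, b}.
Read '1': v→∅, w→{t}, x→{b}, y→{x, y, z}, z→{w, x}, b→{x, y, z}; now {t, w, x, y, z, b}.
Read '1': t→{v, x}, w→{t}, x→{b}, y→{x, y, z}, z→{w, x}, b→{x, y, z}; now {t, v, w, x, y, z, b}.
State y is in {t, v, w, x, y, z, b}.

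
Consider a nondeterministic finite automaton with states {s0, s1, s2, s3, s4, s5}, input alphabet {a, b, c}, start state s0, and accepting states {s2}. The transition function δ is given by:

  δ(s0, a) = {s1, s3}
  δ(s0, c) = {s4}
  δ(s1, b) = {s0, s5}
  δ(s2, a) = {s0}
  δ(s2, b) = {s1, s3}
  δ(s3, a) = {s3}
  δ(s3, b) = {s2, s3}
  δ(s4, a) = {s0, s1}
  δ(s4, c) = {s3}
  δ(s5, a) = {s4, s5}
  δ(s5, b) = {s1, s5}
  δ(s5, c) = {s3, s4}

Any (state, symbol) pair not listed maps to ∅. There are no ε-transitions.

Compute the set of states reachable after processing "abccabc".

Start in {s0}.
Read 'a': {s0} → {s1, s3}.
Read 'b': {s1, s3} → {s0, s2, s3, s5}.
Read 'c': {s0, s2, s3, s5} → {s3, s4}.
Read 'c': {s3, s4} → {s3}.
Read 'a': {s3} → {s3}.
Read 'b': {s3} → {s2, s3}.
Read 'c': {s2, s3} → ∅.

∅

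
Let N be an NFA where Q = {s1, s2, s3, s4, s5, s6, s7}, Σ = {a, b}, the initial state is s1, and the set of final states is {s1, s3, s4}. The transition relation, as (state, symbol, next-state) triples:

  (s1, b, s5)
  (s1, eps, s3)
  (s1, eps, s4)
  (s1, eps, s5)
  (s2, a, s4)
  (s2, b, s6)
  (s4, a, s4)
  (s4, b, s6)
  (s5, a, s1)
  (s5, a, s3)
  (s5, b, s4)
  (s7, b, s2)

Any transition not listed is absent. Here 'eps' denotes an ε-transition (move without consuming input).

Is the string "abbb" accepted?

Start: ε-closure({s1}) = {s1, s3, s4, s5}.
Read 'a': s1→∅, s3→∅, s4→{s4}, s5→{s1, s3}; union {s1, s3, s4}; ε-closure = {s1, s3, s4, s5}.
Read 'b': s1→{s5}, s3→∅, s4→{s6}, s5→{s4}; now {s4, s5, s6}.
Read 'b': s4→{s6}, s5→{s4}, s6→∅; now {s4, s6}.
Read 'b': s4→{s6}, s6→∅; now {s6}.
The final set {s6} contains no accepting state.

No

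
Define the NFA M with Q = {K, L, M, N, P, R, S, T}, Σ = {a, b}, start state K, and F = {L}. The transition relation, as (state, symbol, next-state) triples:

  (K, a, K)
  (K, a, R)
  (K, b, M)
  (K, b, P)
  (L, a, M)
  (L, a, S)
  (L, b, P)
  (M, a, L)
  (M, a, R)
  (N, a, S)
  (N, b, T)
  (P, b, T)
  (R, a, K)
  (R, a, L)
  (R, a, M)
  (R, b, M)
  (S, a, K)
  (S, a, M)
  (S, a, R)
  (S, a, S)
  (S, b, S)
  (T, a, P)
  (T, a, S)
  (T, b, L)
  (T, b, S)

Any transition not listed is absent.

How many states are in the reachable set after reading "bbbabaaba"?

Start in {K}.
Read 'b': {K} → {M, P}.
Read 'b': {M, P} → {T}.
Read 'b': {T} → {L, S}.
Read 'a': {L, S} → {K, M, R, S}.
Read 'b': {K, M, R, S} → {M, P, S}.
Read 'a': {M, P, S} → {K, L, M, R, S}.
Read 'a': {K, L, M, R, S} → {K, L, M, R, S}.
Read 'b': {K, L, M, R, S} → {M, P, S}.
Read 'a': {M, P, S} → {K, L, M, R, S}.
That set has 5 states.

5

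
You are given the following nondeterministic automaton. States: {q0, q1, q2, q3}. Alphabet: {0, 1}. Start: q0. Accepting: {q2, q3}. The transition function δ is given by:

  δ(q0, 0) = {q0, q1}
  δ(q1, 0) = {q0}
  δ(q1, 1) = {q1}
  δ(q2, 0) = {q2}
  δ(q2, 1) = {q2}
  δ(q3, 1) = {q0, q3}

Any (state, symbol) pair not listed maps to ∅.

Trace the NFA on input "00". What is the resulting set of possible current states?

{q0, q1}

Start in {q0}.
Read '0': {q0} → {q0, q1}.
Read '0': {q0, q1} → {q0, q1}.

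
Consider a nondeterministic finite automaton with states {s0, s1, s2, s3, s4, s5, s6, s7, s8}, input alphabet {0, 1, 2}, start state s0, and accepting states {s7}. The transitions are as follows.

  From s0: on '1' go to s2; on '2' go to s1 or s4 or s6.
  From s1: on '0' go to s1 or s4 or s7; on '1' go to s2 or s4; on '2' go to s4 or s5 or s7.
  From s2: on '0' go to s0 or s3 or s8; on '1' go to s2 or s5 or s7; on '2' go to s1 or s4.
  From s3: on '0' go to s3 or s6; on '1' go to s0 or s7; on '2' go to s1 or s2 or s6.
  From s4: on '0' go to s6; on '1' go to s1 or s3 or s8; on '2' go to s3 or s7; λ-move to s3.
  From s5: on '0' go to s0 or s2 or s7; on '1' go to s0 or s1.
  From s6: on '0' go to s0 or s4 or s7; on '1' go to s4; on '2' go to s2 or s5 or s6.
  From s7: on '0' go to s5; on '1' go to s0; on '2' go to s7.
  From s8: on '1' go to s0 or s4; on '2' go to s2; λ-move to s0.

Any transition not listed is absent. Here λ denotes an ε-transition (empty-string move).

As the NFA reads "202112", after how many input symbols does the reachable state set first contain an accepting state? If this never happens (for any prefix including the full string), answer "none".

Start in {s0}.
Read '2': s0→{s1, s4, s6}; union {s1, s4, s6}; ε-closure = {s1, s3, s4, s6}.
Read '0': s1→{s1, s4, s7}, s3→{s3, s6}, s4→{s6}, s6→{s0, s4, s7}; now {s0, s1, s3, s4, s6, s7}.
None of the earlier sets intersect F, but {s0, s1, s3, s4, s6, s7} does.

2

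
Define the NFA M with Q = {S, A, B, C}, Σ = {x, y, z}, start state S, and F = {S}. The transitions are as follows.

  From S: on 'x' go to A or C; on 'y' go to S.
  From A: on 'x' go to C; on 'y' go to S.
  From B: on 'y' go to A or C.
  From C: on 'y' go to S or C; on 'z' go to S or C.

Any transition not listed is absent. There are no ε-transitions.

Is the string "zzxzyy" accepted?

No

Start in {S}.
Read 'z': S→∅; now ∅.
The set is empty and remains empty for the remaining 5 symbols.
The final set ∅ contains no accepting state.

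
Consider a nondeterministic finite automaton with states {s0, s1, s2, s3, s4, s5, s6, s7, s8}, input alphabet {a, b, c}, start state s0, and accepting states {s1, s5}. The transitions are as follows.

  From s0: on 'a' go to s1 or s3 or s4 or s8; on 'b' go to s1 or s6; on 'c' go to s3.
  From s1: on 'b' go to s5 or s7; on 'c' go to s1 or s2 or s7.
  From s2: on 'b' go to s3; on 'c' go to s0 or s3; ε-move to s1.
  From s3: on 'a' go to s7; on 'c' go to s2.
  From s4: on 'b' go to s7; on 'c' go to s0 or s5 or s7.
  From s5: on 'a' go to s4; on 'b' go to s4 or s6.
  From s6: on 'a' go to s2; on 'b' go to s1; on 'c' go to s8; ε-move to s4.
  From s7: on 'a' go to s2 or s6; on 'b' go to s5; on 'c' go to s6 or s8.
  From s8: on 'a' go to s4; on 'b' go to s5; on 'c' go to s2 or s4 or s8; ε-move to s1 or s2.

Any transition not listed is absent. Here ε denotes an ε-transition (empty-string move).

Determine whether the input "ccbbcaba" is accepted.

Yes

Start in {s0}.
Read 'c': {s0} → {s3}.
Read 'c': {s3} → {s1, s2}.
Read 'b': {s1, s2} → {s3, s5, s7}.
Read 'b': {s3, s5, s7} → {s4, s5, s6}.
Read 'c': {s4, s5, s6} → {s0, s1, s2, s5, s7, s8}.
Read 'a': {s0, s1, s2, s5, s7, s8} → {s1, s2, s3, s4, s6, s8}.
Read 'b': {s1, s2, s3, s4, s6, s8} → {s1, s3, s5, s7}.
Read 'a': {s1, s3, s5, s7} → {s1, s2, s4, s6, s7}.
The final set {s1, s2, s4, s6, s7} contains the accepting state s1.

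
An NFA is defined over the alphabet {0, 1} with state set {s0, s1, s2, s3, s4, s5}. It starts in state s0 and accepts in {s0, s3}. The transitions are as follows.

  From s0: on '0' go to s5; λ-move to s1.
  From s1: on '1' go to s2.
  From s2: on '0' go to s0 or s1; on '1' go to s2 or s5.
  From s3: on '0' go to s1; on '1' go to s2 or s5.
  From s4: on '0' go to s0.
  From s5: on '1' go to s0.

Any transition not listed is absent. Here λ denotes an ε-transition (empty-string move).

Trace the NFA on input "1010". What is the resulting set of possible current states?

Start: ε-closure({s0}) = {s0, s1}.
Read '1': s0→∅, s1→{s2}; now {s2}.
Read '0': s2→{s0, s1}; now {s0, s1}.
Read '1': s0→∅, s1→{s2}; now {s2}.
Read '0': s2→{s0, s1}; now {s0, s1}.

{s0, s1}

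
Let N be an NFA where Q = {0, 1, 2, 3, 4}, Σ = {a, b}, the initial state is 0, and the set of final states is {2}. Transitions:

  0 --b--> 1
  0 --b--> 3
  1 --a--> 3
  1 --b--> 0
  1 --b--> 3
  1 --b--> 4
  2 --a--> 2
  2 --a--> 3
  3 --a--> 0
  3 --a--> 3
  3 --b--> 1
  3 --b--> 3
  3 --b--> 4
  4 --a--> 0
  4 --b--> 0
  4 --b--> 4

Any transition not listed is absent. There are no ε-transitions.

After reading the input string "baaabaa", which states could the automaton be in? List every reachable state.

Start in {0}.
Read 'b': {0} → {1, 3}.
Read 'a': {1, 3} → {0, 3}.
Read 'a': {0, 3} → {0, 3}.
Read 'a': {0, 3} → {0, 3}.
Read 'b': {0, 3} → {1, 3, 4}.
Read 'a': {1, 3, 4} → {0, 3}.
Read 'a': {0, 3} → {0, 3}.

{0, 3}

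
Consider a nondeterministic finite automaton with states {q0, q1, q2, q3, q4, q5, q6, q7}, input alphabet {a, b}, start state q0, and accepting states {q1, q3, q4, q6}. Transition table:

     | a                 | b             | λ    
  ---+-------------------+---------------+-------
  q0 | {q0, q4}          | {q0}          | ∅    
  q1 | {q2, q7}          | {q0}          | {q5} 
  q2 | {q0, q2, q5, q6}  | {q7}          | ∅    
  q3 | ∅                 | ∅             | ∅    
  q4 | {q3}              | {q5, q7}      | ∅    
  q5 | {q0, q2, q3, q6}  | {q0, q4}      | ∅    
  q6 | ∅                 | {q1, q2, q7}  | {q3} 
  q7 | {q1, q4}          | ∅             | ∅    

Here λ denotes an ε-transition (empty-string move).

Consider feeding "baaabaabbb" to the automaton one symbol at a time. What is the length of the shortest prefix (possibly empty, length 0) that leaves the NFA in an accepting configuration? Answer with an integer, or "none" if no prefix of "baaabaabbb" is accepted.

2

Start in {q0}.
Read 'b': q0→{q0}; now {q0}.
Read 'a': q0→{q0, q4}; now {q0, q4}.
None of the earlier sets intersect F, but {q0, q4} does.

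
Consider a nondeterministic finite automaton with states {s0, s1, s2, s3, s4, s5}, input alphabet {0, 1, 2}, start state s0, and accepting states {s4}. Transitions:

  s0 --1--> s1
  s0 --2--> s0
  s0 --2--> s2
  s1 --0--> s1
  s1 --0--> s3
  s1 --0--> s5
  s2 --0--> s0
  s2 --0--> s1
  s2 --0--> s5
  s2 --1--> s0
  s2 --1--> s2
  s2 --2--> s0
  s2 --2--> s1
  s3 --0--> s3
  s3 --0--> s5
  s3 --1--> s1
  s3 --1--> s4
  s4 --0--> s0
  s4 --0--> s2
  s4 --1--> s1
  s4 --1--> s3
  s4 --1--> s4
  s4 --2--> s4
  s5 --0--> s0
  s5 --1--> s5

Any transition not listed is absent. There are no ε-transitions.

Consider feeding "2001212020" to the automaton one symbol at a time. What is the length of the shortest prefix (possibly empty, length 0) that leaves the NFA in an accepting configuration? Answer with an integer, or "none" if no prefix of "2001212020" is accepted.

4

Start in {s0}.
Read '2': s0→{s0, s2}; now {s0, s2}.
Read '0': s0→∅, s2→{s0, s1, s5}; now {s0, s1, s5}.
Read '0': s0→∅, s1→{s1, s3, s5}, s5→{s0}; now {s0, s1, s3, s5}.
Read '1': s0→{s1}, s1→∅, s3→{s1, s4}, s5→{s5}; now {s1, s4, s5}.
None of the earlier sets intersect F, but {s1, s4, s5} does.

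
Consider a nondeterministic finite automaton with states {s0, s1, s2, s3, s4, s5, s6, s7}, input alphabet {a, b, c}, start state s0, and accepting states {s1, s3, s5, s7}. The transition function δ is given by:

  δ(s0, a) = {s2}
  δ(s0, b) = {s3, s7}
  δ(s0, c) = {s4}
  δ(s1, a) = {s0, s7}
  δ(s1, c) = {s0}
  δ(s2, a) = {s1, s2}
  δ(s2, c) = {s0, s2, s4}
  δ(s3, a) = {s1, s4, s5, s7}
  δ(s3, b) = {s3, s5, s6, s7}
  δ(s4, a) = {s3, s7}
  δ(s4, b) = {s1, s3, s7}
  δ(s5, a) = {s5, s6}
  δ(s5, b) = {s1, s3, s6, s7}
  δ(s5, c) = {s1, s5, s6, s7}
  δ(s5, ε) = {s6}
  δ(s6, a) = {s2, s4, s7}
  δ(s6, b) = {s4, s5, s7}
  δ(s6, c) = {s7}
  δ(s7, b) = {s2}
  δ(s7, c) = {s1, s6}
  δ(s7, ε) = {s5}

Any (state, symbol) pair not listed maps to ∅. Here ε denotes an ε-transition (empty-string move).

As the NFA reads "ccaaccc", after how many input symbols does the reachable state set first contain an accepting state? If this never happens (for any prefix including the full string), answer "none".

Start in {s0}.
Read 'c': {s0} → {s4}.
Read 'c': {s4} → ∅.
The set is empty and remains empty for the remaining 5 symbols.
No reachable set along the way intersects F.

none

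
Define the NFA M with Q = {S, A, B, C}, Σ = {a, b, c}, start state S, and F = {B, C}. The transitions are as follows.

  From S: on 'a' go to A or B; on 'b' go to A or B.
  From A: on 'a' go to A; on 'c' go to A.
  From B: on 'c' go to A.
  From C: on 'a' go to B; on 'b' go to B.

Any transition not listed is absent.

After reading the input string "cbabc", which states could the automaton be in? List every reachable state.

∅

Start in {S}.
Read 'c': {S} → ∅.
The set is empty and remains empty for the remaining 4 symbols.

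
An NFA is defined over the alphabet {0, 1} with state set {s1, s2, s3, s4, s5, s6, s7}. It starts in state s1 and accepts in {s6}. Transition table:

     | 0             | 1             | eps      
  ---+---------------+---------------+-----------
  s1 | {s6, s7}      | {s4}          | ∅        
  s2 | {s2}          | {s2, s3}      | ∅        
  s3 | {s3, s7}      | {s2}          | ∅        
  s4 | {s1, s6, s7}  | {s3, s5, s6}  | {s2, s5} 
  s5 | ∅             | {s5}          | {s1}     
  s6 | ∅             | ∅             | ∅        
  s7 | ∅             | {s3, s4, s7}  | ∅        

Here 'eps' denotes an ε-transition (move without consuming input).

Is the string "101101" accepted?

No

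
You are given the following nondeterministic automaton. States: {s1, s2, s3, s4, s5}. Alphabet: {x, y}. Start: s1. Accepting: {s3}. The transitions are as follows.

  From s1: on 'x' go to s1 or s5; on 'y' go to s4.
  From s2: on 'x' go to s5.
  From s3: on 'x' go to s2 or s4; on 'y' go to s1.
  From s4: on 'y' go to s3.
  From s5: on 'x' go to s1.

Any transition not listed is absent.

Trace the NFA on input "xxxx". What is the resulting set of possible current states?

{s1, s5}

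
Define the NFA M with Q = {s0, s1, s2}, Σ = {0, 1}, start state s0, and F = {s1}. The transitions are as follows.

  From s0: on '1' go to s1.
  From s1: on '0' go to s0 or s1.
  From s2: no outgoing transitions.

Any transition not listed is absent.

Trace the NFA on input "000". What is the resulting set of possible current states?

Start in {s0}.
Read '0': {s0} → ∅.
The set is empty and remains empty for the remaining 2 symbols.

∅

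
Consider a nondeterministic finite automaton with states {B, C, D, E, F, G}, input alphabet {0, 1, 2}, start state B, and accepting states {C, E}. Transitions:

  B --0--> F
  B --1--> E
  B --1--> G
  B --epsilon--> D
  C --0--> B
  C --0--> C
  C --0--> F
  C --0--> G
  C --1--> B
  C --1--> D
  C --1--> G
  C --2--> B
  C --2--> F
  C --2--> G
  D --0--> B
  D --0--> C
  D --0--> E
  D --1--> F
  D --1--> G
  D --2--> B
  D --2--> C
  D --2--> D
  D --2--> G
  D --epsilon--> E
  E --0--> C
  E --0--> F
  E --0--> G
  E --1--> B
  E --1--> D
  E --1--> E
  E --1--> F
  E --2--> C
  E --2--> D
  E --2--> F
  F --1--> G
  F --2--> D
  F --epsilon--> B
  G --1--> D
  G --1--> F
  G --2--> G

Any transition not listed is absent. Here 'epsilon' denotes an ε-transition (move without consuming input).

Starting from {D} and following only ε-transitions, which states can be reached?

{D, E}

Begin with {D}.
ε-move D → E; add E.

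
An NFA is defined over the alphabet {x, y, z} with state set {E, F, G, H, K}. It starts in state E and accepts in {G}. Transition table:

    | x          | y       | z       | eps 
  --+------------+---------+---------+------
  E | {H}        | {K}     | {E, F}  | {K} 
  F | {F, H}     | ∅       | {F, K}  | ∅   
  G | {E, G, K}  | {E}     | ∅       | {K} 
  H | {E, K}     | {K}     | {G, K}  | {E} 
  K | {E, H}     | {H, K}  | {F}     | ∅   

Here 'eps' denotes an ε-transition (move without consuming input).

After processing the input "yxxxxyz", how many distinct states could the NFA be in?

4

Start: ε-closure({E}) = {E, K}.
Read 'y': {E, K} → {E, H, K}.
Read 'x': {E, H, K} → {E, H, K}.
Read 'x': {E, H, K} → {E, H, K}.
Read 'x': {E, H, K} → {E, H, K}.
Read 'x': {E, H, K} → {E, H, K}.
Read 'y': {E, H, K} → {E, H, K}.
Read 'z': {E, H, K} → {E, F, G, K}.
That set has 4 states.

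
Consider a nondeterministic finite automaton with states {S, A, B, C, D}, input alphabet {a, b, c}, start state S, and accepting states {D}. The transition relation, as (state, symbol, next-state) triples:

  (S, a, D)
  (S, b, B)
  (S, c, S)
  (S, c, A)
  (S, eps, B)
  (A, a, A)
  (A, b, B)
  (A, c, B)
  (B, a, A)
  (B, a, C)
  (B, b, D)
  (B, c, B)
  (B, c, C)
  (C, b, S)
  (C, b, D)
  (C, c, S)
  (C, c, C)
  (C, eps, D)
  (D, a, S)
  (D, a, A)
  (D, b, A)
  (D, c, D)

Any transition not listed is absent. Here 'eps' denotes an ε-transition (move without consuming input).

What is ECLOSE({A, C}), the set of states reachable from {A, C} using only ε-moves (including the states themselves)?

{A, C, D}

Begin with {A, C}.
ε-move C → D; add D.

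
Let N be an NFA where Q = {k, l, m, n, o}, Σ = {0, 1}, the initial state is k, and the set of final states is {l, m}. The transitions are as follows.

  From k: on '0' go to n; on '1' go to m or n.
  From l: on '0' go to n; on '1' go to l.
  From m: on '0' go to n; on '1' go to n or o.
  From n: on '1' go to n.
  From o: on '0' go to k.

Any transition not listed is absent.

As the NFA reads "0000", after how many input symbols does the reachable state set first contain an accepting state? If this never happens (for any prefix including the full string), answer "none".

none

Start in {k}.
Read '0': {k} → {n}.
Read '0': {n} → ∅.
The set is empty and remains empty for the remaining 2 symbols.
No reachable set along the way intersects F.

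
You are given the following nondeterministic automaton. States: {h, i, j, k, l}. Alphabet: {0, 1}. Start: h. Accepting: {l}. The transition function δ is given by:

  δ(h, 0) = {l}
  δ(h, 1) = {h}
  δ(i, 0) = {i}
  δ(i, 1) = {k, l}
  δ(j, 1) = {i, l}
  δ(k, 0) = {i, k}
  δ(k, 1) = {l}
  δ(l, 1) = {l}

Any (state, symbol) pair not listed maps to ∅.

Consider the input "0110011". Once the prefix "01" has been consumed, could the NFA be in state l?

Start in {h}.
Read '0': {h} → {l}.
Read '1': {l} → {l}.
State l is in {l}.

Yes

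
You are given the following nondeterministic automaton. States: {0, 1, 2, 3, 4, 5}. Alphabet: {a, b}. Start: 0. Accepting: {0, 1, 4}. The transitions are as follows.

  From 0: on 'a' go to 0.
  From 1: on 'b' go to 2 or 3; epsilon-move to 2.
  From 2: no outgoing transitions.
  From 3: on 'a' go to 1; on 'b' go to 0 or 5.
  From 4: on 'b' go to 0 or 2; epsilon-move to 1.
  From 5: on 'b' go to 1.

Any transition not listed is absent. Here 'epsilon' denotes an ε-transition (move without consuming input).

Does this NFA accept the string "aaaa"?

Start in {0}.
Read 'a': {0} → {0}.
Read 'a': {0} → {0}.
Read 'a': {0} → {0}.
Read 'a': {0} → {0}.
The final set {0} contains the accepting state 0.

Yes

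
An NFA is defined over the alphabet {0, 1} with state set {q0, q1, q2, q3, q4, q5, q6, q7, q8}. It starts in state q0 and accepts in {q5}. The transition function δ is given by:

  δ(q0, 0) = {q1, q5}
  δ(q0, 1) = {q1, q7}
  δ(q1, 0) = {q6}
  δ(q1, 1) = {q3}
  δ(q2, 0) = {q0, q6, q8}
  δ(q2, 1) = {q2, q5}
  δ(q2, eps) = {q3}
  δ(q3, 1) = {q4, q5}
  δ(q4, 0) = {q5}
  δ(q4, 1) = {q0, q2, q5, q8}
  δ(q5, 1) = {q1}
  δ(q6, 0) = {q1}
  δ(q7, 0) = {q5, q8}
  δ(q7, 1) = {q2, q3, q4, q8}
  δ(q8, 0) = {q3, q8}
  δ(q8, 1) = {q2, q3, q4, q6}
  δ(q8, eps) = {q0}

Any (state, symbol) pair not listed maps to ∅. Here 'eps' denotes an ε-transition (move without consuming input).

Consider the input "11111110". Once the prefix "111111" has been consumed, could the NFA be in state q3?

Yes

Start in {q0}.
Read '1': q0→{q1, q7}; now {q1, q7}.
Read '1': q1→{q3}, q7→{q2, q3, q4, q8}; union {q2, q3, q4, q8}; ε-closure = {q0, q2, q3, q4, q8}.
Read '1': q0→{q1, q7}, q2→{q2, q5}, q3→{q4, q5}, q4→{q0, q2, q5, q8}, q8→{q2, q3, q4, q6}; now {q0, q1, q2, q3, q4, q5, q6, q7, q8}.
Read '1': q0→{q1, q7}, q1→{q3}, q2→{q2, q5}, q3→{q4, q5}, q4→{q0, q2, q5, q8}, q5→{q1}, q6→∅, q7→{q2, q3, q4, q8}, q8→{q2, q3, q4, q6}; now {q0, q1, q2, q3, q4, q5, q6, q7, q8}.
Read '1': q0→{q1, q7}, q1→{q3}, q2→{q2, q5}, q3→{q4, q5}, q4→{q0, q2, q5, q8}, q5→{q1}, q6→∅, q7→{q2, q3, q4, q8}, q8→{q2, q3, q4, q6}; now {q0, q1, q2, q3, q4, q5, q6, q7, q8}.
Read '1': q0→{q1, q7}, q1→{q3}, q2→{q2, q5}, q3→{q4, q5}, q4→{q0, q2, q5, q8}, q5→{q1}, q6→∅, q7→{q2, q3, q4, q8}, q8→{q2, q3, q4, q6}; now {q0, q1, q2, q3, q4, q5, q6, q7, q8}.
State q3 is in {q0, q1, q2, q3, q4, q5, q6, q7, q8}.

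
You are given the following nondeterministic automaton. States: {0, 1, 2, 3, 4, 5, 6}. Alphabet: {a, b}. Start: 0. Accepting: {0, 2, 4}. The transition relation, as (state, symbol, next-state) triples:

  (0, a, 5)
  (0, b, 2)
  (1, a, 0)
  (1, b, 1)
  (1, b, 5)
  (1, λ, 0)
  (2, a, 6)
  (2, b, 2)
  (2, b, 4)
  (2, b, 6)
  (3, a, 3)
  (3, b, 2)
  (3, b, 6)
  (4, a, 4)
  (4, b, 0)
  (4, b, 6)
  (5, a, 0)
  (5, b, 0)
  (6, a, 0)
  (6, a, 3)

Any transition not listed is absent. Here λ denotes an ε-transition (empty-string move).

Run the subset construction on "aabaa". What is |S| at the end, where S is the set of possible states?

2

Start in {0}.
Read 'a': 0→{5}; now {5}.
Read 'a': 5→{0}; now {0}.
Read 'b': 0→{2}; now {2}.
Read 'a': 2→{6}; now {6}.
Read 'a': 6→{0, 3}; now {0, 3}.
That set has 2 states.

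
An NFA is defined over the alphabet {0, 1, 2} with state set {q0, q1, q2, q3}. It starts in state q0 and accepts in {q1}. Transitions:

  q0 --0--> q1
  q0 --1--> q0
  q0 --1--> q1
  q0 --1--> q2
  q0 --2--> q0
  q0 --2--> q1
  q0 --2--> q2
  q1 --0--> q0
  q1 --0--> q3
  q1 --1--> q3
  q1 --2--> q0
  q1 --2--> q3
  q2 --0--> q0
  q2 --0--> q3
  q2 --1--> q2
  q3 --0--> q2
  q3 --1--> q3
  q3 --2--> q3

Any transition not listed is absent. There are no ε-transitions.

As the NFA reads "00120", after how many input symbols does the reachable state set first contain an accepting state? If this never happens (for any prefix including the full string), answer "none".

Start in {q0}.
Read '0': {q0} → {q1}.
None of the earlier sets intersect F, but {q1} does.

1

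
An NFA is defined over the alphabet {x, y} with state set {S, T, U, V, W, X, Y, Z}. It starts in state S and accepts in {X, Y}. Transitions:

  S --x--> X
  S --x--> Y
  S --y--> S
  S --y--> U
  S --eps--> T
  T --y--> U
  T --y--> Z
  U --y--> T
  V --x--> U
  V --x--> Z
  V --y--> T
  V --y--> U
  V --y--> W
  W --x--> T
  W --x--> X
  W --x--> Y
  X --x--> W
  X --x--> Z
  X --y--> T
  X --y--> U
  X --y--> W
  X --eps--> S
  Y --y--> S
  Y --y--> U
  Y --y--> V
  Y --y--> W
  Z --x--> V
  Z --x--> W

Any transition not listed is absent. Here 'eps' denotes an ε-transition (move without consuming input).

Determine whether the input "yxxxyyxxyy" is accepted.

Start: ε-closure({S}) = {S, T}.
Read 'y': S→{S, U}, T→{U, Z}; union {S, U, Z}; ε-closure = {S, T, U, Z}.
Read 'x': S→{X, Y}, T→∅, U→∅, Z→{V, W}; union {V, W, X, Y}; ε-closure = {S, T, V, W, X, Y}.
Read 'x': S→{X, Y}, T→∅, V→{U, Z}, W→{T, X, Y}, X→{W, Z}, Y→∅; union {T, U, W, X, Y, Z}; ε-closure = {S, T, U, W, X, Y, Z}.
Read 'x': S→{X, Y}, T→∅, U→∅, W→{T, X, Y}, X→{W, Z}, Y→∅, Z→{V, W}; union {T, V, W, X, Y, Z}; ε-closure = {S, T, V, W, X, Y, Z}.
Read 'y': S→{S, U}, T→{U, Z}, V→{T, U, W}, W→∅, X→{T, U, W}, Y→{S, U, V, W}, Z→∅; now {S, T, U, V, W, Z}.
Read 'y': S→{S, U}, T→{U, Z}, U→{T}, V→{T, U, W}, W→∅, Z→∅; now {S, T, U, W, Z}.
Read 'x': S→{X, Y}, T→∅, U→∅, W→{T, X, Y}, Z→{V, W}; union {T, V, W, X, Y}; ε-closure = {S, T, V, W, X, Y}.
Read 'x': S→{X, Y}, T→∅, V→{U, Z}, W→{T, X, Y}, X→{W, Z}, Y→∅; union {T, U, W, X, Y, Z}; ε-closure = {S, T, U, W, X, Y, Z}.
Read 'y': S→{S, U}, T→{U, Z}, U→{T}, W→∅, X→{T, U, W}, Y→{S, U, V, W}, Z→∅; now {S, T, U, V, W, Z}.
Read 'y': S→{S, U}, T→{U, Z}, U→{T}, V→{T, U, W}, W→∅, Z→∅; now {S, T, U, W, Z}.
The final set {S, T, U, W, Z} contains no accepting state.

No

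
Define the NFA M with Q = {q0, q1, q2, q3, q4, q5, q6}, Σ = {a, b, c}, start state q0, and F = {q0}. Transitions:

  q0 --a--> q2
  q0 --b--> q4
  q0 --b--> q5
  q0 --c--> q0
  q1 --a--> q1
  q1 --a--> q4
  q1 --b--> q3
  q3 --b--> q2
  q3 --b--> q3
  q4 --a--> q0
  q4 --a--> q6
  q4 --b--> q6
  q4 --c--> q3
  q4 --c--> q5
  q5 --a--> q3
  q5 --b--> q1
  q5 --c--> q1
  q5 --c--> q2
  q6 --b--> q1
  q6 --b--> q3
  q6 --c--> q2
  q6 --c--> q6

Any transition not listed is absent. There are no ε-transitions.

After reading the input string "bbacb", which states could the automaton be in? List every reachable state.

{q1, q2, q3}

Start in {q0}.
Read 'b': q0→{q4, q5}; now {q4, q5}.
Read 'b': q4→{q6}, q5→{q1}; now {q1, q6}.
Read 'a': q1→{q1, q4}, q6→∅; now {q1, q4}.
Read 'c': q1→∅, q4→{q3, q5}; now {q3, q5}.
Read 'b': q3→{q2, q3}, q5→{q1}; now {q1, q2, q3}.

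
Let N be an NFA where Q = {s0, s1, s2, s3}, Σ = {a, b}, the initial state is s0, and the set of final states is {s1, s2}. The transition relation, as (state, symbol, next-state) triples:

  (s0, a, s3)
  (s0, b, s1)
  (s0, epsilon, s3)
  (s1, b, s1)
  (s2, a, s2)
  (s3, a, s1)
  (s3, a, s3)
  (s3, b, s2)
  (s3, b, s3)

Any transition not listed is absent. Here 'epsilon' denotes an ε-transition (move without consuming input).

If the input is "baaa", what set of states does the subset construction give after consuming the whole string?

{s1, s2, s3}

Start: ε-closure({s0}) = {s0, s3}.
Read 'b': {s0, s3} → {s1, s2, s3}.
Read 'a': {s1, s2, s3} → {s1, s2, s3}.
Read 'a': {s1, s2, s3} → {s1, s2, s3}.
Read 'a': {s1, s2, s3} → {s1, s2, s3}.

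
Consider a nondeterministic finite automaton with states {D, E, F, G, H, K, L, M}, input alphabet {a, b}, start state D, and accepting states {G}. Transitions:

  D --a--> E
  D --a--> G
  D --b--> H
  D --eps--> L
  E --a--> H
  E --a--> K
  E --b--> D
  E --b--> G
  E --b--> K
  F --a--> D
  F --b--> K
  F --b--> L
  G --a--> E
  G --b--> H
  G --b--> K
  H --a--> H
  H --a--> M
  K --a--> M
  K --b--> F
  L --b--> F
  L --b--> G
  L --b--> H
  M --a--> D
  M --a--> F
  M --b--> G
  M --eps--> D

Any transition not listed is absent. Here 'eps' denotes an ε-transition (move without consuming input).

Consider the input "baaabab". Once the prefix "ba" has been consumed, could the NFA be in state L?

Start: ε-closure({D}) = {D, L}.
Read 'b': D→{H}, L→{F, G, H}; now {F, G, H}.
Read 'a': F→{D}, G→{E}, H→{H, M}; union {D, E, H, M}; ε-closure = {D, E, H, L, M}.
State L is in {D, E, H, L, M}.

Yes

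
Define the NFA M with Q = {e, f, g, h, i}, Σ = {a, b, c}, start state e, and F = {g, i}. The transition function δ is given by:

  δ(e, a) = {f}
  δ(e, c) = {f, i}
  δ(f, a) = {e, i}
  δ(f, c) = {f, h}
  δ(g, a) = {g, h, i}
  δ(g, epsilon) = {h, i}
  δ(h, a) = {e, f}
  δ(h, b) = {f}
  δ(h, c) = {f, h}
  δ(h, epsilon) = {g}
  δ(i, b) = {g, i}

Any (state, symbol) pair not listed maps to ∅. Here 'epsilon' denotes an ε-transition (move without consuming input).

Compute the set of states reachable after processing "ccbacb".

Start in {e}.
Read 'c': {e} → {f, i}.
Read 'c': {f, i} → {f, g, h, i}.
Read 'b': {f, g, h, i} → {f, g, h, i}.
Read 'a': {f, g, h, i} → {e, f, g, h, i}.
Read 'c': {e, f, g, h, i} → {f, g, h, i}.
Read 'b': {f, g, h, i} → {f, g, h, i}.

{f, g, h, i}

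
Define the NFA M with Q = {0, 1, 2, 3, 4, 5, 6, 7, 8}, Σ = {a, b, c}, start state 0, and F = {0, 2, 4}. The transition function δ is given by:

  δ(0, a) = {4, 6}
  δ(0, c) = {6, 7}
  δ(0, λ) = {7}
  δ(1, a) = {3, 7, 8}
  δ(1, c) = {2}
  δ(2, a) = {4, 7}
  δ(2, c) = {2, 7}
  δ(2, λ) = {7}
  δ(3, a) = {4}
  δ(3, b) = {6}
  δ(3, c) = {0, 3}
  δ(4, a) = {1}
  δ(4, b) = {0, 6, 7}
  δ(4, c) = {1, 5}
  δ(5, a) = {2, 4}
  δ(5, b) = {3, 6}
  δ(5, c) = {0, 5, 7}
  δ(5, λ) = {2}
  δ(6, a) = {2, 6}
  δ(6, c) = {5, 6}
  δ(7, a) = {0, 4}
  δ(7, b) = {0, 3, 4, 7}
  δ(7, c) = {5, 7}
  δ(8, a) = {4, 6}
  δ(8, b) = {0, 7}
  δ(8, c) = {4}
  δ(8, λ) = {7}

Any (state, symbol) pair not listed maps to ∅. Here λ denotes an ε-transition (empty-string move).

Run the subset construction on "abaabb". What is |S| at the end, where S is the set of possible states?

Start: ε-closure({0}) = {0, 7}.
Read 'a': {0, 7} → {0, 4, 6, 7}.
Read 'b': {0, 4, 6, 7} → {0, 3, 4, 6, 7}.
Read 'a': {0, 3, 4, 6, 7} → {0, 1, 2, 4, 6, 7}.
Read 'a': {0, 1, 2, 4, 6, 7} → {0, 1, 2, 3, 4, 6, 7, 8}.
Read 'b': {0, 1, 2, 3, 4, 6, 7, 8} → {0, 3, 4, 6, 7}.
Read 'b': {0, 3, 4, 6, 7} → {0, 3, 4, 6, 7}.
That set has 5 states.

5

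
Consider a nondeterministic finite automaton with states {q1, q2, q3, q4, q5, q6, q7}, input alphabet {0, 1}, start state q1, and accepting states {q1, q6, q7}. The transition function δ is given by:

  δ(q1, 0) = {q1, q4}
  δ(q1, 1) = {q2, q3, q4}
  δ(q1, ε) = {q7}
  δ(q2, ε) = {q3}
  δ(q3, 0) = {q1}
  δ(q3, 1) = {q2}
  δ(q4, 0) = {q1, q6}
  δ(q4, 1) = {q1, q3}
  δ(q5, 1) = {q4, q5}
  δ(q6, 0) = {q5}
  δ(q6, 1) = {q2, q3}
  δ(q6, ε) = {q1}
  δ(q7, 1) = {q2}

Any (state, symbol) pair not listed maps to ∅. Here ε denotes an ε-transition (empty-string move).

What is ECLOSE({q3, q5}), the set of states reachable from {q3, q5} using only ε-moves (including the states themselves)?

{q3, q5}

Begin with {q3, q5}.
No ε-moves leave this set, so the closure equals the set itself.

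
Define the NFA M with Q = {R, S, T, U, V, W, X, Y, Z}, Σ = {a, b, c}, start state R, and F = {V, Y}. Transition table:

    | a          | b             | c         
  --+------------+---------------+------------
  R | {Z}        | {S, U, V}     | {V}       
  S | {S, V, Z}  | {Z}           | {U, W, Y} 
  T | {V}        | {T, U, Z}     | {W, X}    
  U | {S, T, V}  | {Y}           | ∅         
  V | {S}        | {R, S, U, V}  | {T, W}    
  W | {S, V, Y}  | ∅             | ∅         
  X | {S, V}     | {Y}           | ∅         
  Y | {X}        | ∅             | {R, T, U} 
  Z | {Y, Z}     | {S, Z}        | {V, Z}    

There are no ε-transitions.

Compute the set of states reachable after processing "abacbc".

{R, T, U, V, W, X, Y, Z}

Start in {R}.
Read 'a': R→{Z}; now {Z}.
Read 'b': Z→{S, Z}; now {S, Z}.
Read 'a': S→{S, V, Z}, Z→{Y, Z}; now {S, V, Y, Z}.
Read 'c': S→{U, W, Y}, V→{T, W}, Y→{R, T, U}, Z→{V, Z}; now {R, T, U, V, W, Y, Z}.
Read 'b': R→{S, U, V}, T→{T, U, Z}, U→{Y}, V→{R, S, U, V}, W→∅, Y→∅, Z→{S, Z}; now {R, S, T, U, V, Y, Z}.
Read 'c': R→{V}, S→{U, W, Y}, T→{W, X}, U→∅, V→{T, W}, Y→{R, T, U}, Z→{V, Z}; now {R, T, U, V, W, X, Y, Z}.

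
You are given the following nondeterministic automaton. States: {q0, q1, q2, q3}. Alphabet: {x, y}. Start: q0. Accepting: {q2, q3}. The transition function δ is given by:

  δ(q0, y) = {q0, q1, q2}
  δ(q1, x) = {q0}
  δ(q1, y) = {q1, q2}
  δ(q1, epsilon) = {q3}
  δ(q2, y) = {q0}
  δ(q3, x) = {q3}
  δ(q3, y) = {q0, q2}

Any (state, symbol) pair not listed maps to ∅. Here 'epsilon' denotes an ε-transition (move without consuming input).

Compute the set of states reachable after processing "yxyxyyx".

Start in {q0}.
Read 'y': q0→{q0, q1, q2}; union {q0, q1, q2}; ε-closure = {q0, q1, q2, q3}.
Read 'x': q0→∅, q1→{q0}, q2→∅, q3→{q3}; now {q0, q3}.
Read 'y': q0→{q0, q1, q2}, q3→{q0, q2}; union {q0, q1, q2}; ε-closure = {q0, q1, q2, q3}.
Read 'x': q0→∅, q1→{q0}, q2→∅, q3→{q3}; now {q0, q3}.
Read 'y': q0→{q0, q1, q2}, q3→{q0, q2}; union {q0, q1, q2}; ε-closure = {q0, q1, q2, q3}.
Read 'y': q0→{q0, q1, q2}, q1→{q1, q2}, q2→{q0}, q3→{q0, q2}; union {q0, q1, q2}; ε-closure = {q0, q1, q2, q3}.
Read 'x': q0→∅, q1→{q0}, q2→∅, q3→{q3}; now {q0, q3}.

{q0, q3}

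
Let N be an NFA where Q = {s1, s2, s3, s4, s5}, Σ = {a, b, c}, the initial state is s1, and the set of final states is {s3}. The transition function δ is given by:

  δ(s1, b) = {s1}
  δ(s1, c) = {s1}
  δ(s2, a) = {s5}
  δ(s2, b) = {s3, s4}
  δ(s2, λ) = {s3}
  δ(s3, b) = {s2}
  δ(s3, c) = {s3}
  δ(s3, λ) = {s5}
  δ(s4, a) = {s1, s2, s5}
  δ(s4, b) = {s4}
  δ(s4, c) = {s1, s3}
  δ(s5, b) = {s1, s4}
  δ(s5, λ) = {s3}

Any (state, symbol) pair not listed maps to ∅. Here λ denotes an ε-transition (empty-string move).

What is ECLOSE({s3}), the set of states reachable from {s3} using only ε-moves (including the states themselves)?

{s3, s5}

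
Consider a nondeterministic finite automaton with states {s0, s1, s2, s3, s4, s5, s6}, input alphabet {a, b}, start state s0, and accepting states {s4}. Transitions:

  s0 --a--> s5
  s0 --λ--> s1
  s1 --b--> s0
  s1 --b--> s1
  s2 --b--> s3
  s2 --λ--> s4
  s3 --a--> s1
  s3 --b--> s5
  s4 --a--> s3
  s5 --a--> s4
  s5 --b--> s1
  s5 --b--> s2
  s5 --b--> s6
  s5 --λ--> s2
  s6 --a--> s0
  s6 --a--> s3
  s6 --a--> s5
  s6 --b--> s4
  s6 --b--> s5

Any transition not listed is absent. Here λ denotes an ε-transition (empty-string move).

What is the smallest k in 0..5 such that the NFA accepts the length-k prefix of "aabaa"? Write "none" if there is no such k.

Start: ε-closure({s0}) = {s0, s1}.
Read 'a': {s0, s1} → {s2, s4, s5}.
None of the earlier sets intersect F, but {s2, s4, s5} does.

1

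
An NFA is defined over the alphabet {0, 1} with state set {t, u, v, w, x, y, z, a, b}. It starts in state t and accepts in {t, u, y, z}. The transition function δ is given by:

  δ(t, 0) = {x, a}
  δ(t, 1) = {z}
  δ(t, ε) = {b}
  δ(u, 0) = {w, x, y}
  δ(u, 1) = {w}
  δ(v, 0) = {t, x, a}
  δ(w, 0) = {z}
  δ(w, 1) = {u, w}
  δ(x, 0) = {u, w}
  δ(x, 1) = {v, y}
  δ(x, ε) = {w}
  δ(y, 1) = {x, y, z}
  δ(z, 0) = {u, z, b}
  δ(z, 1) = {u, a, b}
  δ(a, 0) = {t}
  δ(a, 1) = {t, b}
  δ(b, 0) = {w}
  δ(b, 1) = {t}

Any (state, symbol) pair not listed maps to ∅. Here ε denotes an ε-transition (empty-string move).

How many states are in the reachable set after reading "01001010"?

8

Start: ε-closure({t}) = {t, b}.
Read '0': {t, b} → {w, x, a}.
Read '1': {w, x, a} → {t, u, v, w, y, b}.
Read '0': {t, u, v, w, y, b} → {t, w, x, y, z, a, b}.
Read '0': {t, w, x, y, z, a, b} → {t, u, w, x, z, a, b}.
Read '1': {t, u, w, x, z, a, b} → {t, u, v, w, y, z, a, b}.
Read '0': {t, u, v, w, y, z, a, b} → {t, u, w, x, y, z, a, b}.
Read '1': {t, u, w, x, y, z, a, b} → {t, u, v, w, x, y, z, a, b}.
Read '0': {t, u, v, w, x, y, z, a, b} → {t, u, w, x, y, z, a, b}.
That set has 8 states.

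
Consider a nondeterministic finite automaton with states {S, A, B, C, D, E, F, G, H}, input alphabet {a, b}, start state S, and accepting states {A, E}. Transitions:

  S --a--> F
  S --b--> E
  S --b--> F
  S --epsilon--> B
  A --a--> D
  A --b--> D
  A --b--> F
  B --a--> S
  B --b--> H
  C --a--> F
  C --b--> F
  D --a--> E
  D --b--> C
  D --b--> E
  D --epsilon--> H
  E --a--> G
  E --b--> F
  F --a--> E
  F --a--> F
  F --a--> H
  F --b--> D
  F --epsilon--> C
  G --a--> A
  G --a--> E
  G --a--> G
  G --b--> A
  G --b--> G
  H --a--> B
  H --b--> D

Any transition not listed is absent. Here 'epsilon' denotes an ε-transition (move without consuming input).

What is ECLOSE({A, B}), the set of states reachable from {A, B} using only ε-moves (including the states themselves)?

Begin with {A, B}.
No ε-moves leave this set, so the closure equals the set itself.

{A, B}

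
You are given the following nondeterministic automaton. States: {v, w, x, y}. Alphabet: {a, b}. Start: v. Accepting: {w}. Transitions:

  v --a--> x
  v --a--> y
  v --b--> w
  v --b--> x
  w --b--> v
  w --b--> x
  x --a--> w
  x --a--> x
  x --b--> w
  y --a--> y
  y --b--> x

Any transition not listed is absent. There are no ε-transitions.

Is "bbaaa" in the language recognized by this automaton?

Start in {v}.
Read 'b': v→{w, x}; now {w, x}.
Read 'b': w→{v, x}, x→{w}; now {v, w, x}.
Read 'a': v→{x, y}, w→∅, x→{w, x}; now {w, x, y}.
Read 'a': w→∅, x→{w, x}, y→{y}; now {w, x, y}.
Read 'a': w→∅, x→{w, x}, y→{y}; now {w, x, y}.
The final set {w, x, y} contains the accepting state w.

Yes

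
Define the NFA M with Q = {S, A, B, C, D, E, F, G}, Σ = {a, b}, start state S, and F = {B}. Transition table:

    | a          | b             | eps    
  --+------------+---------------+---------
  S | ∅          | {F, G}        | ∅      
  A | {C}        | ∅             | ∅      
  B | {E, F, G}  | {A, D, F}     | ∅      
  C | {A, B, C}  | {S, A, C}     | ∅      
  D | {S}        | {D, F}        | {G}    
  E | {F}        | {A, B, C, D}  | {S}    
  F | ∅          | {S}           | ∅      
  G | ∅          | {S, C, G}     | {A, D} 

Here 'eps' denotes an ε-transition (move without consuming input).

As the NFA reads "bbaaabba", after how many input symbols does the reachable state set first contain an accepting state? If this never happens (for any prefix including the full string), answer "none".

Start in {S}.
Read 'b': S→{F, G}; union {F, G}; ε-closure = {A, D, F, G}.
Read 'b': A→∅, D→{D, F}, F→{S}, G→{S, C, G}; union {S, C, D, F, G}; ε-closure = {S, A, C, D, F, G}.
Read 'a': S→∅, A→{C}, C→{A, B, C}, D→{S}, F→∅, G→∅; now {S, A, B, C}.
None of the earlier sets intersect F, but {S, A, B, C} does.

3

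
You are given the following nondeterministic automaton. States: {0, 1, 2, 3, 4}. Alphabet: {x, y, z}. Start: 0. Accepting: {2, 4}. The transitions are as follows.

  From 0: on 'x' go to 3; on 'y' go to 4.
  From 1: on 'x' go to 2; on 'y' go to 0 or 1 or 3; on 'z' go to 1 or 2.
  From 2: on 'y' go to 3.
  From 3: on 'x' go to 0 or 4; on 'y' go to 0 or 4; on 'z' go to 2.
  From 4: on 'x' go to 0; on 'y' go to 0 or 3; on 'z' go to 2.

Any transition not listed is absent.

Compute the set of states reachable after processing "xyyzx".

∅

Start in {0}.
Read 'x': {0} → {3}.
Read 'y': {3} → {0, 4}.
Read 'y': {0, 4} → {0, 3, 4}.
Read 'z': {0, 3, 4} → {2}.
Read 'x': {2} → ∅.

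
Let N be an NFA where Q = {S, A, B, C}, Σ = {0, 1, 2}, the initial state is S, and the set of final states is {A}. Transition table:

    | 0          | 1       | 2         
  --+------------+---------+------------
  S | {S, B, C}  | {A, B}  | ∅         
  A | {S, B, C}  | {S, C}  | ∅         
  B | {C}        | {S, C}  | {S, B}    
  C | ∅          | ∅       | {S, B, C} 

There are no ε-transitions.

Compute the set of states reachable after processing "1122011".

{S, A, B, C}

Start in {S}.
Read '1': {S} → {A, B}.
Read '1': {A, B} → {S, C}.
Read '2': {S, C} → {S, B, C}.
Read '2': {S, B, C} → {S, B, C}.
Read '0': {S, B, C} → {S, B, C}.
Read '1': {S, B, C} → {S, A, B, C}.
Read '1': {S, A, B, C} → {S, A, B, C}.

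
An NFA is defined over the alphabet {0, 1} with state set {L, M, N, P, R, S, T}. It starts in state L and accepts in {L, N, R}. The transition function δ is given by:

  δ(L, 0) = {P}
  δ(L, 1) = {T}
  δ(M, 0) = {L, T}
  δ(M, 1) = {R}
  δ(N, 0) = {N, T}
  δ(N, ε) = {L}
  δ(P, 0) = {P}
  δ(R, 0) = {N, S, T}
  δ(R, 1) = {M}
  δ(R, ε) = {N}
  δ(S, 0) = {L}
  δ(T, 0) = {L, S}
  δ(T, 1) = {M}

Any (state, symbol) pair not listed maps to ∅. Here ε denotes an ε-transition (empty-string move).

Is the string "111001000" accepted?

Yes

Start in {L}.
Read '1': {L} → {T}.
Read '1': {T} → {M}.
Read '1': {M} → {L, N, R}.
Read '0': {L, N, R} → {L, N, P, S, T}.
Read '0': {L, N, P, S, T} → {L, N, P, S, T}.
Read '1': {L, N, P, S, T} → {M, T}.
Read '0': {M, T} → {L, S, T}.
Read '0': {L, S, T} → {L, P, S}.
Read '0': {L, P, S} → {L, P}.
The final set {L, P} contains the accepting state L.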